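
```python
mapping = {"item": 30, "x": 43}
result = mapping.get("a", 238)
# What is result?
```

Trace:
`mapping = {"item": 30, "x": 43}` → mapping = {'item': 30, 'x': 43}
`result = mapping.get("a", 238)` → result = 238
So result = 238

Answer: 238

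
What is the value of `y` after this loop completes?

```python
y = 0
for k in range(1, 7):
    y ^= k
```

XOR of 1 to 6
`y` takes the values: 0 → 1 → 3 → 0 → 4 → 1 → 7

Answer: 7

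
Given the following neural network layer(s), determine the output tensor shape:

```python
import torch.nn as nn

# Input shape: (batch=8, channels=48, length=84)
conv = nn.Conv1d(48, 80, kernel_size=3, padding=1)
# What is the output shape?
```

Input: (8, 48, 84) -> Output: (8, 80, 84)

Answer: (8, 80, 84)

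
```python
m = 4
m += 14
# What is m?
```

Trace:
`m = 4` → m = 4
`m += 14` → m = 18
So m = 18

Answer: 18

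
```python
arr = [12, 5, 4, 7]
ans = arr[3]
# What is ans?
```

Trace:
`arr = [12, 5, 4, 7]` → arr = [12, 5, 4, 7]
`ans = arr[3]` → ans = 7
So ans = 7

Answer: 7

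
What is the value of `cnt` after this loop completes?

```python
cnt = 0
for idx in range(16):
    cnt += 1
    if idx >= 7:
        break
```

Loop breaks when idx reaches 7, cnt is 8
`cnt` takes the values: 0 → 1 → 2 → 3 → 4 → 5 → 6 → 7 → 8

Answer: 8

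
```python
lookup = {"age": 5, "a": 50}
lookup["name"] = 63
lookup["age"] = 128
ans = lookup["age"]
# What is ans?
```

Trace:
`lookup = {"age": 5, "a": 50}` → lookup = {'age': 5, 'a': 50}
`lookup["name"] = 63` → lookup = {'age': 5, 'a': 50, 'name': 63}
`lookup["age"] = 128` → lookup = {'age': 128, 'a': 50, 'name': 63}
`ans = lookup["age"]` → ans = 128
So ans = 128

Answer: 128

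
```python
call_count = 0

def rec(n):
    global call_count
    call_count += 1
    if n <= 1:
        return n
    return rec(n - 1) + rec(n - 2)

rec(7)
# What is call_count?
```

Calls(n) = 1 + Calls(n-1) + Calls(n-2); Calls(0)=Calls(1)=1. For n=7 this gives 41.

Answer: 41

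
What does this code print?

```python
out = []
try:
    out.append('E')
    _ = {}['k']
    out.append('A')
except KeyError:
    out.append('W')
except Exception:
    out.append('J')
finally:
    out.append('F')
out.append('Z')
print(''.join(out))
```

Execution trace: 'E' (try body) → 'W' (except KeyError) → 'F' (finally) → 'Z' (after the try/except). Output: EWFZ

Answer: EWFZ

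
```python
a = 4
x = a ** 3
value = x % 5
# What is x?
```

Trace:
`a = 4` → a = 4
`x = a ** 3` → x = 64
`value = x % 5` → value = 4
So x = 64

Answer: 64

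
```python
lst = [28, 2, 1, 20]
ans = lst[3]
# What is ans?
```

Trace:
`lst = [28, 2, 1, 20]` → lst = [28, 2, 1, 20]
`ans = lst[3]` → ans = 20
So ans = 20

Answer: 20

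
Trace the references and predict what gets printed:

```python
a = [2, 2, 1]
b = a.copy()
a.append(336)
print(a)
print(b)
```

Key concept: list.copy() creates independent copy.
Step by step:
`a = [2, 2, 1]` → a = [2, 2, 1]
`b = a.copy()` → b = [2, 2, 1]
`a.append(336)` → a = [2, 2, 1, 336]
`print(a)` → prints [2, 2, 1, 336]
`print(b)` → prints [2, 2, 1]

Answer:
[2, 2, 1, 336]
[2, 2, 1]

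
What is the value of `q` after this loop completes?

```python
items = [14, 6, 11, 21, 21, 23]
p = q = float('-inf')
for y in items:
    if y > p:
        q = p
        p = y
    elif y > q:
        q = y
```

Second largest (with repeats) in [14, 6, 11, 21, 21, 23]
`q` takes the values: -inf → 6 → 11 → 14 → 21

Answer: 21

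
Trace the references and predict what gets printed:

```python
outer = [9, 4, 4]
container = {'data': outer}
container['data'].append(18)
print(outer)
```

Key concept: dict holds reference to list.
Step by step:
`outer = [9, 4, 4]` → outer = [9, 4, 4]
`container = {'data': outer}` → container = {'data': [9, 4, 4]}
`container['data'].append(18)` → outer = [9, 4, 4, 18]; container = {'data': [9, 4, 4, 18]}
`print(outer)` → prints [9, 4, 4, 18]

Answer: [9, 4, 4, 18]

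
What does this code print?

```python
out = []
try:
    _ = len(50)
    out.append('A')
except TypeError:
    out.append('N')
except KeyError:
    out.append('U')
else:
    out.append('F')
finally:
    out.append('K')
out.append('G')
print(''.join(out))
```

Execution trace: 'N' (except TypeError) → 'K' (finally) → 'G' (after the try/except). Output: NKG

Answer: NKG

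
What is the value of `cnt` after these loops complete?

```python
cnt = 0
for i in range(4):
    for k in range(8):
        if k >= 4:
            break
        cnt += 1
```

Inner breaks at 4, outer runs 4 times
`cnt` takes the values: 0 → 1 → 2 → 3 → 4 → 5 → 6 → 7 → 8 → 9 → 10 → 11 → 12 → 13 → 14 → 15 → 16

Answer: 16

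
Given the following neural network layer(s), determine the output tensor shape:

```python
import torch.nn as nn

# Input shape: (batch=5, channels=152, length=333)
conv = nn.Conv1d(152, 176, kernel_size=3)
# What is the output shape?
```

Input: (5, 152, 333) -> Output: (5, 176, 331)

Answer: (5, 176, 331)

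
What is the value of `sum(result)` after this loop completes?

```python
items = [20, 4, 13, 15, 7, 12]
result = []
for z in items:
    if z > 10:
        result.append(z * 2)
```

Sum of doubled values > 10
`result` takes the values: [] → [40] → [40, 26] → [40, 26, 30] → [40, 26, 30, 24]
So `sum(result)` = 120

Answer: 120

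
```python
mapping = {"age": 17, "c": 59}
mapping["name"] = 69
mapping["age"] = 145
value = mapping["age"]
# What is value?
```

Trace:
`mapping = {"age": 17, "c": 59}` → mapping = {'age': 17, 'c': 59}
`mapping["name"] = 69` → mapping = {'age': 17, 'c': 59, 'name': 69}
`mapping["age"] = 145` → mapping = {'age': 145, 'c': 59, 'name': 69}
`value = mapping["age"]` → value = 145
So value = 145

Answer: 145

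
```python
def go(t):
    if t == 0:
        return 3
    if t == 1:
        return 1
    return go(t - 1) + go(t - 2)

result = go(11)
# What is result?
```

Build up from base cases: go(0)=3, go(1)=1, go(2)=4, go(3)=5, go(4)=9, go(5)=14, go(6)=23, ..., go(11)=254

Answer: 254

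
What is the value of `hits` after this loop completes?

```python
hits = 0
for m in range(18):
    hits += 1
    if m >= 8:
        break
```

Loop breaks when m reaches 8, hits is 9
`hits` takes the values: 0 → 1 → 2 → 3 → 4 → 5 → 6 → 7 → 8 → 9

Answer: 9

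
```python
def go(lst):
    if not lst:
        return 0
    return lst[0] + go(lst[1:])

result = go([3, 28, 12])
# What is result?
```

3 + 28 + 12 + 0 = 43

Answer: 43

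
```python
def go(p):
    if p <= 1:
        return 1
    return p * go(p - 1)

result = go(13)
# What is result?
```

go(13) = 13 * 12 * 11 * 10 * 9 * 8 * 7 * 6 * 5 * 4 * 3 * 2 * 1 = 6227020800

Answer: 6227020800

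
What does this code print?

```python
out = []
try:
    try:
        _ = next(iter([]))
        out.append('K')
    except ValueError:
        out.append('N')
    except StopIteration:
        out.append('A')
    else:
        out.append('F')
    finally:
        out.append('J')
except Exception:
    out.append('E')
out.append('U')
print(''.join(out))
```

Execution trace: 'A' (inner except StopIteration) → 'J' (inner finally) → 'U' (after the try/except). Output: AJU

Answer: AJU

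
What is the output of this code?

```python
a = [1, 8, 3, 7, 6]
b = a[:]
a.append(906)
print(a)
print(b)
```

Key concept: slice [:] creates copy.
Step by step:
`a = [1, 8, 3, 7, 6]` → a = [1, 8, 3, 7, 6]
`b = a[:]` → b = [1, 8, 3, 7, 6]
`a.append(906)` → a = [1, 8, 3, 7, 6, 906]
`print(a)` → prints [1, 8, 3, 7, 6, 906]
`print(b)` → prints [1, 8, 3, 7, 6]

Answer:
[1, 8, 3, 7, 6, 906]
[1, 8, 3, 7, 6]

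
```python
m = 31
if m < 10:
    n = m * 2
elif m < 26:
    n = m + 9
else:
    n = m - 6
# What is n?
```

Trace:
`m = 31` → m = 31
`if m < 10: ...` → m < 10 is False, m < 26 is False, take else branch → n = 25
So n = 25

Answer: 25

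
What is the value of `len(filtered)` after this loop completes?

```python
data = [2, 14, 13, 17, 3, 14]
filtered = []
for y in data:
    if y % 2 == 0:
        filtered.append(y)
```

Count even numbers in [2, 14, 13, 17, 3, 14]
`filtered` takes the values: [] → [2] → [2, 14] → [2, 14, 14]
So `len(filtered)` = 3

Answer: 3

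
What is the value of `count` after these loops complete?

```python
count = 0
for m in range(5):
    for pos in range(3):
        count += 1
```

5 * 3 = 15
`count` takes the values: 0 → 1 → 2 → 3 → 4 → 5 → 6 → 7 → 8 → 9 → 10 → 11 → 12 → 13 → 14 → 15

Answer: 15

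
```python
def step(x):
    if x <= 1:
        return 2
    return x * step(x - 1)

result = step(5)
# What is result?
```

step(5) = 5 * 4 * 3 * 2 * 2 = 240

Answer: 240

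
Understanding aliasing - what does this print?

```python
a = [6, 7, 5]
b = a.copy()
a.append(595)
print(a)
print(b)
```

Key concept: list.copy() creates independent copy.
Step by step:
`a = [6, 7, 5]` → a = [6, 7, 5]
`b = a.copy()` → b = [6, 7, 5]
`a.append(595)` → a = [6, 7, 5, 595]
`print(a)` → prints [6, 7, 5, 595]
`print(b)` → prints [6, 7, 5]

Answer:
[6, 7, 5, 595]
[6, 7, 5]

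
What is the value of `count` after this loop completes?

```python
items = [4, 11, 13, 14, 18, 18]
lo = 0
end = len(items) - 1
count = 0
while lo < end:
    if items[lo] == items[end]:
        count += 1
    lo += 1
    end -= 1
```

Count matching pairs from ends
`count` takes the values: 0

Answer: 0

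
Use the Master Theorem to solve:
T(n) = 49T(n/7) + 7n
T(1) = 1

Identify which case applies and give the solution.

a=49, b=7, f(n)=7n. log_7(49) = 2. Since c=1 < 2, Case 1 applies: T(n) = Θ(n^log_b(a)) = O(n^2).

Answer: O(n^2) - Case 1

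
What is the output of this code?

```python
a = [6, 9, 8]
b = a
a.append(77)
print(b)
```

Key concept: basic list aliasing.
Step by step:
`a = [6, 9, 8]` → a = [6, 9, 8]
`b = a` → b = [6, 9, 8] (same object as a)
`a.append(77)` → a = [6, 9, 8, 77] (same object as b); b = [6, 9, 8, 77] (same object as a)
`print(b)` → prints [6, 9, 8, 77]

Answer: [6, 9, 8, 77]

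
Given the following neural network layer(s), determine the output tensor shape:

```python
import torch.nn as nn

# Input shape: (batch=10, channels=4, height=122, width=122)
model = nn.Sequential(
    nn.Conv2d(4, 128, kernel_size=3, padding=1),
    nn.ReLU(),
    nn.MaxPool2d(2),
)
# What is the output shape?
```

Input: (10, 4, 122, 122) -> after Conv2d: (10, 128, 122, 122) -> after ReLU: (10, 128, 122, 122) -> Output: (10, 128, 61, 61)

Answer: (10, 128, 61, 61)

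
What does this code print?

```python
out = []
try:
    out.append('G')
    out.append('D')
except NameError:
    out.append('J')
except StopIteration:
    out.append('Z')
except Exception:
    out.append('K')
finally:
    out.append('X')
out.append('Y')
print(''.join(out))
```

Execution trace: 'G' (try body) → 'D' (try body, no exception) → 'X' (finally) → 'Y' (after the try/except). Output: GDXY

Answer: GDXY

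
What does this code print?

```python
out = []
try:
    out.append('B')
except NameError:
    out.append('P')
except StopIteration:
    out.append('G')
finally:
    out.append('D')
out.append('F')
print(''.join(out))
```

Execution trace: 'B' (try body, no exception) → 'D' (finally) → 'F' (after the try/except). Output: BDF

Answer: BDF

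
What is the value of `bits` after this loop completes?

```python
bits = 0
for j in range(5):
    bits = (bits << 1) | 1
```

Build 5 consecutive 1-bits: 0b11111
`bits` takes the values: 0 → 1 → 3 → 7 → 15 → 31

Answer: 31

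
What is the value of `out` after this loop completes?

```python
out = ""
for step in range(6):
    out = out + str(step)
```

Concatenate digits 0 to 5
`out` takes the values: "" → "0" → "01" → "012" → "0123" → "01234" → "012345"

Answer: "012345"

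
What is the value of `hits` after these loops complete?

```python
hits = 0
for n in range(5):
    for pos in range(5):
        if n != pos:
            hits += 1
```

5² - 5 (exclude diagonal)
`hits` takes the values: 0 → 1 → 2 → 3 → 4 → 5 → 6 → 7 → 8 → 9 → 10 → 11 → 12 → 13 → 14 → 15 → 16 → 17 → 18 → 19 → 20

Answer: 20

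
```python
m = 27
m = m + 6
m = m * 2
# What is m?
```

Trace:
`m = 27` → m = 27
`m = m + 6` → m = 33
`m = m * 2` → m = 66
So m = 66

Answer: 66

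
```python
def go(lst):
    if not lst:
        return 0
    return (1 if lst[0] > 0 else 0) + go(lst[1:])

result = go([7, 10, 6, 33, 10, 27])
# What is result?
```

Count of positive elements in [7, 10, 6, 33, 10, 27] = 6

Answer: 6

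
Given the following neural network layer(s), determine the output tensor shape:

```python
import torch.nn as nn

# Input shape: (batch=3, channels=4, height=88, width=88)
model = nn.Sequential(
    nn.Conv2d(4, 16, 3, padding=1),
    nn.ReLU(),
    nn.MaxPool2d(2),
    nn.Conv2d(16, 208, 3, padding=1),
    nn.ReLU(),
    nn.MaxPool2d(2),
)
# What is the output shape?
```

Input: (3, 4, 88, 88) -> after first Conv2d: (3, 16, 88, 88) -> after first MaxPool2d: (3, 16, 44, 44) -> after second Conv2d: (3, 208, 44, 44) -> Output: (3, 208, 22, 22)

Answer: (3, 208, 22, 22)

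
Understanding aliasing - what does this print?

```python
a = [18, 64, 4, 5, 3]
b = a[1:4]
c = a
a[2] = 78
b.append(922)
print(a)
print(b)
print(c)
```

Key concept: slice vs alias.
Step by step:
`a = [18, 64, 4, 5, 3]` → a = [18, 64, 4, 5, 3]
`b = a[1:4]` → b = [64, 4, 5]
`c = a` → c = [18, 64, 4, 5, 3] (same object as a)
`a[2] = 78` → a = [18, 64, 78, 5, 3] (same object as c); c = [18, 64, 78, 5, 3] (same object as a)
`b.append(922)` → b = [64, 4, 5, 922]
`print(a)` → prints [18, 64, 78, 5, 3]
`print(b)` → prints [64, 4, 5, 922]
`print(c)` → prints [18, 64, 78, 5, 3]

Answer:
[18, 64, 78, 5, 3]
[64, 4, 5, 922]
[18, 64, 78, 5, 3]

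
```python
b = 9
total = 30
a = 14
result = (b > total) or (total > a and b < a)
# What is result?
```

Trace:
`b = 9` → b = 9
`total = 30` → total = 30
`a = 14` → a = 14
`result = (b > total) or (total > a and b < a)` → result = True
So result = True

Answer: True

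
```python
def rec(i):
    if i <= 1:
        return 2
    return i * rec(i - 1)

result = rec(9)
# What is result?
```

rec(9) = 9 * 8 * 7 * 6 * 5 * 4 * 3 * 2 * 2 = 725760

Answer: 725760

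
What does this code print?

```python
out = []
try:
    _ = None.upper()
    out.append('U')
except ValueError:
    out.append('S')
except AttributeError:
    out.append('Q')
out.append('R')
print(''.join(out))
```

Execution trace: 'Q' (except AttributeError) → 'R' (after the try/except). Output: QR

Answer: QR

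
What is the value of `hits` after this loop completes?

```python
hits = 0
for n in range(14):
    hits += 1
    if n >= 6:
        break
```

Loop breaks when n reaches 6, hits is 7
`hits` takes the values: 0 → 1 → 2 → 3 → 4 → 5 → 6 → 7

Answer: 7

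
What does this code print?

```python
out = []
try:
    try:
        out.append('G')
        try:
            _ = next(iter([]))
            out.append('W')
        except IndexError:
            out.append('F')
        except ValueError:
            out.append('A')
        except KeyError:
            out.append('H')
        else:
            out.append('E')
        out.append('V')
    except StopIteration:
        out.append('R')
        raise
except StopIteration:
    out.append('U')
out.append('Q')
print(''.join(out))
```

Execution trace: 'G' (try body) → 'R' (except StopIteration) → 'U' (outer except StopIteration) → 'Q' (after the try/except). Output: GRUQ

Answer: GRUQ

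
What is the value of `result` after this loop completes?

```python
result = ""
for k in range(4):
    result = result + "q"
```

Repeat 'q' 4 times
`result` takes the values: "" → "q" → "qq" → "qqq" → "qqqq"

Answer: "qqqq"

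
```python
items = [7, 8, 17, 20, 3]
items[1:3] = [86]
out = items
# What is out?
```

Trace:
`items = [7, 8, 17, 20, 3]` → items = [7, 8, 17, 20, 3]
`items[1:3] = [86]` → items = [7, 86, 20, 3]
`out = items` → out = [7, 86, 20, 3]
So out = [7, 86, 20, 3]

Answer: [7, 86, 20, 3]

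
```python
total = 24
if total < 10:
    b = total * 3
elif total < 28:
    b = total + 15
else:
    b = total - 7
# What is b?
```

Trace:
`total = 24` → total = 24
`if total < 10: ...` → total < 10 is False, total < 28 is True → b = 39
So b = 39

Answer: 39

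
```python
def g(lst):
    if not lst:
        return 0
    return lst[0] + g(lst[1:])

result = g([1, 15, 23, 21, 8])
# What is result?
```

1 + 15 + 23 + 21 + 8 + 0 = 68

Answer: 68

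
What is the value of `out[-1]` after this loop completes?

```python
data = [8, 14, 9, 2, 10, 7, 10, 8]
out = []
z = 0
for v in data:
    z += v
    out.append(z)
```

Cumulative sum ends at 68
`out` takes the values: [] → [8] → [8, 22] → [8, 22, 31] → [8, 22, 31, 33] → [8, 22, 31, 33, 43] → [8, 22, 31, 33, 43, 50] → [8, 22, 31, 33, 43, 50, 60] → [8, 22, 31, 33, 43, 50, 60, 68]
So `out[-1]` = 68

Answer: 68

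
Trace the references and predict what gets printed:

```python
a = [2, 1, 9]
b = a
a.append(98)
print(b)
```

Key concept: basic list aliasing.
Step by step:
`a = [2, 1, 9]` → a = [2, 1, 9]
`b = a` → b = [2, 1, 9] (same object as a)
`a.append(98)` → a = [2, 1, 9, 98] (same object as b); b = [2, 1, 9, 98] (same object as a)
`print(b)` → prints [2, 1, 9, 98]

Answer: [2, 1, 9, 98]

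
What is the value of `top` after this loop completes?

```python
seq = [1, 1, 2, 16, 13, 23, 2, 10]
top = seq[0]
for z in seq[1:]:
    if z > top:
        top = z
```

Maximum of [1, 1, 2, 16, 13, 23, 2, 10]
`top` takes the values: 1 → 2 → 16 → 23

Answer: 23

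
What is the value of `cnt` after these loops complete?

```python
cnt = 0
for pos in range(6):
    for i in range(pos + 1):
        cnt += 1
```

Triangle: 1 + 2 + ... + 6
`cnt` takes the values: 0 → 1 → 2 → 3 → 4 → 5 → 6 → 7 → 8 → 9 → 10 → 11 → 12 → 13 → 14 → 15 → 16 → 17 → 18 → 19 → 20 → 21

Answer: 21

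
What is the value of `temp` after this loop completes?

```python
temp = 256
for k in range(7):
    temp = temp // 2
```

Halve 7 times: 256 // 2^7 = 2
`temp` takes the values: 256 → 128 → 64 → 32 → 16 → 8 → 4 → 2

Answer: 2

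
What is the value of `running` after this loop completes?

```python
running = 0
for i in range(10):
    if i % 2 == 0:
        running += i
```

Sum of even numbers 0 to 9
`running` takes the values: 0 → 2 → 6 → 12 → 20

Answer: 20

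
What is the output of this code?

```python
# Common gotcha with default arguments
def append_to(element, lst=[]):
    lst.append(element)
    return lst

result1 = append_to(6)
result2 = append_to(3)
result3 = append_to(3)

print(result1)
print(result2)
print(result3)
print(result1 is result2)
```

Key concept: mutable default argument gotcha.
Step by step:
`result1 = append_to(6)` → result1 = [6]
`result2 = append_to(3)` → result1 = [6, 3] (same object as result2); result2 = [6, 3] (same object as result1)
`result3 = append_to(3)` → result1 = [6, 3, 3] (same object as result2, result3); result2 = [6, 3, 3] (same object as result1, result3); result3 = [6, 3, 3] (same object as result1, result2)
`print(result1)` → prints [6, 3, 3]
`print(result2)` → prints [6, 3, 3]
`print(result3)` → prints [6, 3, 3]
`print(result1 is result2)` → prints True

Answer:
[6, 3, 3]
[6, 3, 3]
[6, 3, 3]
True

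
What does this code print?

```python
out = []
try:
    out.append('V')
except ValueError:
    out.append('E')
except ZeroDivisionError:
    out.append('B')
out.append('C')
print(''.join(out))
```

Execution trace: 'V' (try body, no exception) → 'C' (after the try/except). Output: VC

Answer: VC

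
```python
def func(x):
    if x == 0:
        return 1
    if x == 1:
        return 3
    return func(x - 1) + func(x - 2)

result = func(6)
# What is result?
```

Build up from base cases: func(0)=1, func(1)=3, func(2)=4, func(3)=7, func(4)=11, func(5)=18, func(6)=29

Answer: 29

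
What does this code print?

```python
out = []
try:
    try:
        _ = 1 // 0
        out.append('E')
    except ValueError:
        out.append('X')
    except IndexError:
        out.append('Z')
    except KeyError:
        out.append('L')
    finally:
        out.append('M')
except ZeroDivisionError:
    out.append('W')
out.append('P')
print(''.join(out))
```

Execution trace: 'M' (finally) → 'W' (outer except ZeroDivisionError) → 'P' (after the try/except). Output: MWP

Answer: MWP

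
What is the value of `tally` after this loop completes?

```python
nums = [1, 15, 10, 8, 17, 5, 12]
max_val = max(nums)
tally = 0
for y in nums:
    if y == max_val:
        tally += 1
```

Count of max value 17 in [1, 15, 10, 8, 17, 5, 12]
`tally` takes the values: 0 → 1

Answer: 1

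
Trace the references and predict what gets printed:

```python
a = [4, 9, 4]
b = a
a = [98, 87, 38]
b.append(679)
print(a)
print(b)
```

Key concept: rebinding vs mutation: a is rebound to a new list, b still points at the original.
Step by step:
`a = [4, 9, 4]` → a = [4, 9, 4]
`b = a` → b = [4, 9, 4] (same object as a)
`a = [98, 87, 38]` → a = [98, 87, 38]
`b.append(679)` → b = [4, 9, 4, 679]
`print(a)` → prints [98, 87, 38]
`print(b)` → prints [4, 9, 4, 679]

Answer:
[98, 87, 38]
[4, 9, 4, 679]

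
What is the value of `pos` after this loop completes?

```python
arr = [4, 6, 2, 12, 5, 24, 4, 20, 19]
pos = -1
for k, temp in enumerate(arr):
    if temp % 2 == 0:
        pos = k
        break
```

First even number index in [4, 6, 2, 12, 5, 24, 4, 20, 19]
`pos` takes the values: -1 → 0

Answer: 0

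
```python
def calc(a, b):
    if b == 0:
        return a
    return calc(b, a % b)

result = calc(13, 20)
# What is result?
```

calc(13, 20) -> calc(20, 13) -> calc(13, 7) -> calc(7, 6) -> calc(6, 1) -> calc(1, 0) -> 1

Answer: 1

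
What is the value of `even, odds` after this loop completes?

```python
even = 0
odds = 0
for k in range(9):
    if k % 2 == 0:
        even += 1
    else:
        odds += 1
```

Count evens and odds in range(9)
`even, odds` takes the values: (0, 0) → (1, 0) → (1, 1) → (2, 1) → (2, 2) → (3, 2) → (3, 3) → (4, 3) → (4, 4) → (5, 4)

Answer: 5, 4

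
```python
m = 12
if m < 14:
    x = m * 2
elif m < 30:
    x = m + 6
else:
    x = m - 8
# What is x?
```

Trace:
`m = 12` → m = 12
`if m < 14: ...` → m < 14 is True → x = 24
So x = 24

Answer: 24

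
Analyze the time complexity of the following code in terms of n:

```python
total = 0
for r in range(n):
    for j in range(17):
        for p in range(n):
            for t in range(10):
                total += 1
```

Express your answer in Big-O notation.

Each loop level contributes: n × 1 × n × 1. Multiplying the contributions gives O(n^2).

Answer: O(n^2)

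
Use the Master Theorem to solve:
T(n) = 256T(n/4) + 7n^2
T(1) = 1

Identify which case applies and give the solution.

a=256, b=4, f(n)=7n^2. log_4(256) = 4. Since c=2 < 4, Case 1 applies: T(n) = Θ(n^log_b(a)) = O(n^4).

Answer: O(n^4) - Case 1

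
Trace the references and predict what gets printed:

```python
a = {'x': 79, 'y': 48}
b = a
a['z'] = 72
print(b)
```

Key concept: dict aliasing.
Step by step:
`a = {'x': 79, 'y': 48}` → a = {'x': 79, 'y': 48}
`b = a` → b = {'x': 79, 'y': 48} (same object as a)
`a['z'] = 72` → a = {'x': 79, 'y': 48, 'z': 72} (same object as b); b = {'x': 79, 'y': 48, 'z': 72} (same object as a)
`print(b)` → prints {'x': 79, 'y': 48, 'z': 72}

Answer: {'x': 79, 'y': 48, 'z': 72}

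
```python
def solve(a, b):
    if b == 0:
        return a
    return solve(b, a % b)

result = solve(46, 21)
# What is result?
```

solve(46, 21) -> solve(21, 4) -> solve(4, 1) -> solve(1, 0) -> 1

Answer: 1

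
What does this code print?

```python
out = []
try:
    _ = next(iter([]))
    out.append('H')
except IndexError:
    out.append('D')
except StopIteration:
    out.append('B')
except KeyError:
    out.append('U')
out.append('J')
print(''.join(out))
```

Execution trace: 'B' (except StopIteration) → 'J' (after the try/except). Output: BJ

Answer: BJ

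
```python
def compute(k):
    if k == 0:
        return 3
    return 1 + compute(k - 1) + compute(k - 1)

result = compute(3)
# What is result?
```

compute(k) = 1 + 2·compute(k-1), compute(0)=3. Closed form: (3+1)·2^3 - 1 = 31.

Answer: 31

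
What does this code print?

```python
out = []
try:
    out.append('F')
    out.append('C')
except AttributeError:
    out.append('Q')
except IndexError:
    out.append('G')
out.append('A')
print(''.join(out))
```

Execution trace: 'F' (try body) → 'C' (try body, no exception) → 'A' (after the try/except). Output: FCA

Answer: FCA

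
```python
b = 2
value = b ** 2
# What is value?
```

Trace:
`b = 2` → b = 2
`value = b ** 2` → value = 4
So value = 4

Answer: 4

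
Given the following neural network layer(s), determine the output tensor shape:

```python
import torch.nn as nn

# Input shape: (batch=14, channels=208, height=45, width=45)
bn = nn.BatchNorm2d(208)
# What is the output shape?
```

Input: (14, 208, 45, 45) -> Output: (14, 208, 45, 45)

Answer: (14, 208, 45, 45)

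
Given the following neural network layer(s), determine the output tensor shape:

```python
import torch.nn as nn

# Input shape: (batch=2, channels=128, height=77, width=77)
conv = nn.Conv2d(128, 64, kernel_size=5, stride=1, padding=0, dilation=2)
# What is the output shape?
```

Input: (2, 128, 77, 77) -> Output: (2, 64, 69, 69)

Answer: (2, 64, 69, 69)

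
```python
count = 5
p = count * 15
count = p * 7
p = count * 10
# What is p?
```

Trace:
`count = 5` → count = 5
`p = count * 15` → p = 75
`count = p * 7` → count = 525
`p = count * 10` → p = 5250
So p = 5250

Answer: 5250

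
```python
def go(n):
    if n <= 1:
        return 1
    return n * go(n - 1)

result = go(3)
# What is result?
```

go(3) = 3 * 2 * 1 = 6

Answer: 6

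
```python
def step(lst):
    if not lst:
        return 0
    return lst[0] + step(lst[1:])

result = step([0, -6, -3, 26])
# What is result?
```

0 + (-6) + (-3) + 26 + 0 = 17

Answer: 17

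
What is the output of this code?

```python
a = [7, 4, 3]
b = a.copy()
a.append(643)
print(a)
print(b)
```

Key concept: list.copy() creates independent copy.
Step by step:
`a = [7, 4, 3]` → a = [7, 4, 3]
`b = a.copy()` → b = [7, 4, 3]
`a.append(643)` → a = [7, 4, 3, 643]
`print(a)` → prints [7, 4, 3, 643]
`print(b)` → prints [7, 4, 3]

Answer:
[7, 4, 3, 643]
[7, 4, 3]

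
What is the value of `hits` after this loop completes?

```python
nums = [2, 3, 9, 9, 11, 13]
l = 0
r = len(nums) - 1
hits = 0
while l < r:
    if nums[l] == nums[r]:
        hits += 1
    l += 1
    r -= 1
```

Count matching pairs from ends
`hits` takes the values: 0 → 1

Answer: 1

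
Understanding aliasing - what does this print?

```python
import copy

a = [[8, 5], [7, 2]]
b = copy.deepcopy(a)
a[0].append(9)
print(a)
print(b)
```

Key concept: deep copy is fully independent.
Step by step:
`a = [[8, 5], [7, 2]]` → a = [[8, 5], [7, 2]]
`b = copy.deepcopy(a)` → b = [[8, 5], [7, 2]]
`a[0].append(9)` → a = [[8, 5, 9], [7, 2]]
`print(a)` → prints [[8, 5, 9], [7, 2]]
`print(b)` → prints [[8, 5], [7, 2]]

Answer:
[[8, 5, 9], [7, 2]]
[[8, 5], [7, 2]]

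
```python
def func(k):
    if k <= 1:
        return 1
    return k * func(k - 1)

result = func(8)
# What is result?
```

func(8) = 8 * 7 * 6 * 5 * 4 * 3 * 2 * 1 = 40320

Answer: 40320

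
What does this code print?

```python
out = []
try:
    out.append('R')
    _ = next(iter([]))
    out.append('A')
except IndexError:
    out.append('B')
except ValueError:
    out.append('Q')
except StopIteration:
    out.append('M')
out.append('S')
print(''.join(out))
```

Execution trace: 'R' (try body) → 'M' (except StopIteration) → 'S' (after the try/except). Output: RMS

Answer: RMS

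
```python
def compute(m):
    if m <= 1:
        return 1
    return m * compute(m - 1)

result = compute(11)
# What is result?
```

compute(11) = 11 * 10 * 9 * 8 * 7 * 6 * 5 * 4 * 3 * 2 * 1 = 39916800

Answer: 39916800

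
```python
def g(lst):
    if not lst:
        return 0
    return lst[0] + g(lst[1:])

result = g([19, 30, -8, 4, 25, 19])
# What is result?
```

19 + 30 + (-8) + 4 + 25 + 19 + 0 = 89

Answer: 89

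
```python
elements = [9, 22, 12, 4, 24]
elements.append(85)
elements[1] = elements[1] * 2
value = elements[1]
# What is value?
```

Trace:
`elements = [9, 22, 12, 4, 24]` → elements = [9, 22, 12, 4, 24]
`elements.append(85)` → elements = [9, 22, 12, 4, 24, 85]
`elements[1] = elements[1] * 2` → elements = [9, 44, 12, 4, 24, 85]
`value = elements[1]` → value = 44
So value = 44

Answer: 44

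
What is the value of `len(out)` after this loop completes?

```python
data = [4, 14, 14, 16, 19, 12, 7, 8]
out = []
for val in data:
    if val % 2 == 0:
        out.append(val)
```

Count even numbers in [4, 14, 14, 16, 19, 12, 7, 8]
`out` takes the values: [] → [4] → [4, 14] → [4, 14, 14] → [4, 14, 14, 16] → [4, 14, 14, 16, 12] → [4, 14, 14, 16, 12, 8]
So `len(out)` = 6

Answer: 6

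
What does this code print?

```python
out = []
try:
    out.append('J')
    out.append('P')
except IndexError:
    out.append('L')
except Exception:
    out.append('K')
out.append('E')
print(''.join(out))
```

Execution trace: 'J' (try body) → 'P' (try body, no exception) → 'E' (after the try/except). Output: JPE

Answer: JPE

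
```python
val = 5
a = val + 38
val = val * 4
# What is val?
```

Trace:
`val = 5` → val = 5
`a = val + 38` → a = 43
`val = val * 4` → val = 20
So val = 20

Answer: 20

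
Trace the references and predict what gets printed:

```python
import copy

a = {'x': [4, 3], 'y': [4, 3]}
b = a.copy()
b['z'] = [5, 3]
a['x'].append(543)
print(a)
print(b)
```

Key concept: shallow copy of dict with mutable values.
Step by step:
`a = {'x': [4, 3], 'y': [4, 3]}` → a = {'x': [4, 3], 'y': [4, 3]}
`b = a.copy()` → b = {'x': [4, 3], 'y': [4, 3]}
`b['z'] = [5, 3]` → b = {'x': [4, 3], 'y': [4, 3], 'z': [5, 3]}
`a['x'].append(543)` → a = {'x': [4, 3, 543], 'y': [4, 3]}; b = {'x': [4, 3, 543], 'y': [4, 3], 'z': [5, 3]}
`print(a)` → prints {'x': [4, 3, 543], 'y': [4, 3]}
`print(b)` → prints {'x': [4, 3, 543], 'y': [4, 3], 'z': [5, 3]}

Answer:
{'x': [4, 3, 543], 'y': [4, 3]}
{'x': [4, 3, 543], 'y': [4, 3], 'z': [5, 3]}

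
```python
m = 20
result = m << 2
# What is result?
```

Trace:
`m = 20` → m = 20
`result = m << 2` → result = 80
So result = 80

Answer: 80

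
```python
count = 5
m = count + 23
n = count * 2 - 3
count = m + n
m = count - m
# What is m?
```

Trace:
`count = 5` → count = 5
`m = count + 23` → m = 28
`n = count * 2 - 3` → n = 7
`count = m + n` → count = 35
`m = count - m` → m = 7
So m = 7

Answer: 7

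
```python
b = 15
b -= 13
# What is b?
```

Trace:
`b = 15` → b = 15
`b -= 13` → b = 2
So b = 2

Answer: 2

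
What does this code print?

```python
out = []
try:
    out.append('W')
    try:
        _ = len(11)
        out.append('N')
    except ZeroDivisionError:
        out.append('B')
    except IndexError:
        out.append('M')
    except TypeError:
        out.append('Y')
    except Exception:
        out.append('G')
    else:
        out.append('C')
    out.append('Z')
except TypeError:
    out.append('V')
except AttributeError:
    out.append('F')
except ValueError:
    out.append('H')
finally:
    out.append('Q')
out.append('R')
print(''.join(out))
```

Execution trace: 'W' (try body) → 'Y' (inner except TypeError) → 'Z' (try body, no exception) → 'Q' (finally) → 'R' (after the try/except). Output: WYZQR

Answer: WYZQR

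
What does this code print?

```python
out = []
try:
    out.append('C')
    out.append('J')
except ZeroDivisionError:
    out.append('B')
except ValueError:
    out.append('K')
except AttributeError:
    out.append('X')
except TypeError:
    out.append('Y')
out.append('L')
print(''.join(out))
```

Execution trace: 'C' (try body) → 'J' (try body, no exception) → 'L' (after the try/except). Output: CJL

Answer: CJL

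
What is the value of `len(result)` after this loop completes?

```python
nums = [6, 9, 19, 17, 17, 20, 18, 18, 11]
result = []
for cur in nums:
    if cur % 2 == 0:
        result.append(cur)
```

Count even numbers in [6, 9, 19, 17, 17, 20, 18, 18, 11]
`result` takes the values: [] → [6] → [6, 20] → [6, 20, 18] → [6, 20, 18, 18]
So `len(result)` = 4

Answer: 4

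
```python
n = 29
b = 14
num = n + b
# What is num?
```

Trace:
`n = 29` → n = 29
`b = 14` → b = 14
`num = n + b` → num = 43
So num = 43

Answer: 43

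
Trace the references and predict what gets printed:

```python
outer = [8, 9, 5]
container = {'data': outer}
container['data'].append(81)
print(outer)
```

Key concept: dict holds reference to list.
Step by step:
`outer = [8, 9, 5]` → outer = [8, 9, 5]
`container = {'data': outer}` → container = {'data': [8, 9, 5]}
`container['data'].append(81)` → outer = [8, 9, 5, 81]; container = {'data': [8, 9, 5, 81]}
`print(outer)` → prints [8, 9, 5, 81]

Answer: [8, 9, 5, 81]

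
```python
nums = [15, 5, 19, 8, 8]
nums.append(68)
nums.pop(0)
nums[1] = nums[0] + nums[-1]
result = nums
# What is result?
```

Trace:
`nums = [15, 5, 19, 8, 8]` → nums = [15, 5, 19, 8, 8]
`nums.append(68)` → nums = [15, 5, 19, 8, 8, 68]
`nums.pop(0)` → nums = [5, 19, 8, 8, 68]
`nums[1] = nums[0] + nums[-1]` → nums = [5, 73, 8, 8, 68]
`result = nums` → result = [5, 73, 8, 8, 68]
So result = [5, 73, 8, 8, 68]

Answer: [5, 73, 8, 8, 68]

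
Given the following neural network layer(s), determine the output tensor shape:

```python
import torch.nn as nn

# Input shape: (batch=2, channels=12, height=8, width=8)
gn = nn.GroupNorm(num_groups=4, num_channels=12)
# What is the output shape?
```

Input: (2, 12, 8, 8) -> Output: (2, 12, 8, 8)

Answer: (2, 12, 8, 8)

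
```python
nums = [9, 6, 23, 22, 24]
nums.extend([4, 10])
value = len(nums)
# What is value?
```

Trace:
`nums = [9, 6, 23, 22, 24]` → nums = [9, 6, 23, 22, 24]
`nums.extend([4, 10])` → nums = [9, 6, 23, 22, 24, 4, 10]
`value = len(nums)` → value = 7
So value = 7

Answer: 7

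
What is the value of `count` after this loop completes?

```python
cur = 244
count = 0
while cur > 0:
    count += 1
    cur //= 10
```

Count digits by repeated division by 10
`count` takes the values: 0 → 1 → 2 → 3

Answer: 3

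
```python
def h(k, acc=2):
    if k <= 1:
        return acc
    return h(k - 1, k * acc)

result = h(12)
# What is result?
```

Accumulator trace (n, acc): (12, 2) -> (11, 24) -> (10, 264) -> (9, 2640) -> (8, 23760) -> (7, 190080) -> (6, 1330560) -> (5, 7983360) -> (4, 39916800) -> (3, 159667200) -> (2, 479001600) -> (1, 958003200) -> return 958003200

Answer: 958003200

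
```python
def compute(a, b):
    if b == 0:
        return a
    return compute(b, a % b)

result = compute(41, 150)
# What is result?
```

compute(41, 150) -> compute(150, 41) -> compute(41, 27) -> compute(27, 14) -> compute(14, 13) -> compute(13, 1) -> compute(1, 0) -> 1

Answer: 1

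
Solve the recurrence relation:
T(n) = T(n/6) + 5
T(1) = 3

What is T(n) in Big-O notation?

Each step divides n by 6 and adds 5. After log_6(n) steps we reach T(1)=3. So T(n) = 5·log_6(n) + 3 = O(log n).

Answer: O(log n)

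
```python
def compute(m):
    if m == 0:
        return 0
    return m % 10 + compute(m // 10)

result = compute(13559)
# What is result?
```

Sum of digits of 13559: 9 + 5 + 5 + 3 + 1 = 23

Answer: 23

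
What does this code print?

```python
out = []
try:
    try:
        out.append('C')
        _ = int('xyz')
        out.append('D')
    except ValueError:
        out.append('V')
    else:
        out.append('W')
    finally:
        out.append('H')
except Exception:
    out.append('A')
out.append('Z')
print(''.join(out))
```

Execution trace: 'C' (inner try body) → 'V' (inner except ValueError) → 'H' (inner finally) → 'Z' (after the try/except). Output: CVHZ

Answer: CVHZ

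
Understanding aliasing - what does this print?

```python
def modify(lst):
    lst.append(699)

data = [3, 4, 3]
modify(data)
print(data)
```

Key concept: function modifies passed list.
Step by step:
`data = [3, 4, 3]` → data = [3, 4, 3]
`modify(data)` → data = [3, 4, 3, 699]
`print(data)` → prints [3, 4, 3, 699]

Answer: [3, 4, 3, 699]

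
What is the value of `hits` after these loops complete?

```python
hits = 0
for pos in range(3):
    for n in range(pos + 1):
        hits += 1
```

Triangle: 1 + 2 + ... + 3
`hits` takes the values: 0 → 1 → 2 → 3 → 4 → 5 → 6

Answer: 6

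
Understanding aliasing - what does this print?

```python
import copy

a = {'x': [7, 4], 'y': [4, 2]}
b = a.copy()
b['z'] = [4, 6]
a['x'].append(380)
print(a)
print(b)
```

Key concept: shallow copy of dict with mutable values.
Step by step:
`a = {'x': [7, 4], 'y': [4, 2]}` → a = {'x': [7, 4], 'y': [4, 2]}
`b = a.copy()` → b = {'x': [7, 4], 'y': [4, 2]}
`b['z'] = [4, 6]` → b = {'x': [7, 4], 'y': [4, 2], 'z': [4, 6]}
`a['x'].append(380)` → a = {'x': [7, 4, 380], 'y': [4, 2]}; b = {'x': [7, 4, 380], 'y': [4, 2], 'z': [4, 6]}
`print(a)` → prints {'x': [7, 4, 380], 'y': [4, 2]}
`print(b)` → prints {'x': [7, 4, 380], 'y': [4, 2], 'z': [4, 6]}

Answer:
{'x': [7, 4, 380], 'y': [4, 2]}
{'x': [7, 4, 380], 'y': [4, 2], 'z': [4, 6]}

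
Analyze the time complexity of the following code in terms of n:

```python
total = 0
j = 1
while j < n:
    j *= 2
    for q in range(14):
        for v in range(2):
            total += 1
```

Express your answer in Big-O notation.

Each loop level contributes: log n × 1 × 1. Multiplying the contributions gives O(log n).

Answer: O(log n)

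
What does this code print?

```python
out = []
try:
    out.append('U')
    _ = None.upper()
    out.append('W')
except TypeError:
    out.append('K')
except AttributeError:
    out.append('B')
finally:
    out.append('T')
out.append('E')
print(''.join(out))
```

Execution trace: 'U' (try body) → 'B' (except AttributeError) → 'T' (finally) → 'E' (after the try/except). Output: UBTE

Answer: UBTE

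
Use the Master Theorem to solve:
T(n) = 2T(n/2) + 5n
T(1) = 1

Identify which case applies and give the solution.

a=2, b=2, f(n)=5n. log_2(2) = 1. Since c=1 = 1, Case 2 applies: T(n) = Θ(n^log_b(a) · log n) = O(n log n).

Answer: O(n log n) - Case 2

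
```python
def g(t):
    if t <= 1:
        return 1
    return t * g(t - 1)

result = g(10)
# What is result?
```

g(10) = 10 * 9 * 8 * 7 * 6 * 5 * 4 * 3 * 2 * 1 = 3628800

Answer: 3628800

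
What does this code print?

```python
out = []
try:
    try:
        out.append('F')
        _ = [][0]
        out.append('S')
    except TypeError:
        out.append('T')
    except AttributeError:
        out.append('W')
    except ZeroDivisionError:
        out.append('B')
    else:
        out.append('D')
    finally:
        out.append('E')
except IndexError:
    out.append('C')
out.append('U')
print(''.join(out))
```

Execution trace: 'F' (try body) → 'E' (finally) → 'C' (outer except IndexError) → 'U' (after the try/except). Output: FECU

Answer: FECU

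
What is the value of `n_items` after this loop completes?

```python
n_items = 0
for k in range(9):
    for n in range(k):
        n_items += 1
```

Triangle number: 0+1+2+...+8
`n_items` takes the values: 0 → 1 → 2 → 3 → 4 → 5 → 6 → 7 → 8 → 9 → 10 → 11 → 12 → 13 → 14 → 15 → 16 → 17 → 18 → 19 → 20 → 21 → 22 → 23 → 24 → 25 → 26 → 27 → 28 → 29 → 30 → 31 → 32 → 33 → 34 → 35 → 36

Answer: 36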